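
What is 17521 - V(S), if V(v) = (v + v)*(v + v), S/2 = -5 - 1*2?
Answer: 16737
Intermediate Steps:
S = -14 (S = 2*(-5 - 1*2) = 2*(-5 - 2) = 2*(-7) = -14)
V(v) = 4*v**2 (V(v) = (2*v)*(2*v) = 4*v**2)
17521 - V(S) = 17521 - 4*(-14)**2 = 17521 - 4*196 = 17521 - 1*784 = 17521 - 784 = 16737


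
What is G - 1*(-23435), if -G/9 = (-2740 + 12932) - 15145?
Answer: 68012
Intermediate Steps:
G = 44577 (G = -9*((-2740 + 12932) - 15145) = -9*(10192 - 15145) = -9*(-4953) = 44577)
G - 1*(-23435) = 44577 - 1*(-23435) = 44577 + 23435 = 68012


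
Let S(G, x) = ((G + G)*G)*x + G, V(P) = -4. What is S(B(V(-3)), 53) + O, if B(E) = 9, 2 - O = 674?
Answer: 7923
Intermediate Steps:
O = -672 (O = 2 - 1*674 = 2 - 674 = -672)
S(G, x) = G + 2*x*G² (S(G, x) = ((2*G)*G)*x + G = (2*G²)*x + G = 2*x*G² + G = G + 2*x*G²)
S(B(V(-3)), 53) + O = 9*(1 + 2*9*53) - 672 = 9*(1 + 954) - 672 = 9*955 - 672 = 8595 - 672 = 7923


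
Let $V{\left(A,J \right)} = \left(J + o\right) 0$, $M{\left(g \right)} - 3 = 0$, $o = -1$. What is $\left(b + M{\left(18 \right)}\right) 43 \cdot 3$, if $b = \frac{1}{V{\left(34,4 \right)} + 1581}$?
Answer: $\frac{203992}{527} \approx 387.08$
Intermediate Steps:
$M{\left(g \right)} = 3$ ($M{\left(g \right)} = 3 + 0 = 3$)
$V{\left(A,J \right)} = 0$ ($V{\left(A,J \right)} = \left(J - 1\right) 0 = \left(-1 + J\right) 0 = 0$)
$b = \frac{1}{1581}$ ($b = \frac{1}{0 + 1581} = \frac{1}{1581} \approx 0.00063251$)
$\left(b + M{\left(18 \right)}\right) 43 \cdot 3 = \left(\frac{1}{1581} + 3\right) 43 \cdot 3 = \frac{4744}{1581} \cdot 129 = \frac{203992}{527}$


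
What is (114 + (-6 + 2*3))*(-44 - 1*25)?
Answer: -7866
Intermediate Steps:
(114 + (-6 + 2*3))*(-44 - 1*25) = (114 + (-6 + 6))*(-44 - 25) = (114 + 0)*(-69) = 114*(-69) = -7866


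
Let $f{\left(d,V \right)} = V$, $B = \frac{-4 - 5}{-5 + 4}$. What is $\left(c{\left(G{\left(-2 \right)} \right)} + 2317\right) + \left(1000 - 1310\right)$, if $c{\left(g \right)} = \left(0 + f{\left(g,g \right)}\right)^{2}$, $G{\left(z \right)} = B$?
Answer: $2088$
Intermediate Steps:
$B = 9$ ($B = - \frac{9}{-1} = \left(-9\right) \left(-1\right) = 9$)
$G{\left(z \right)} = 9$
$c{\left(g \right)} = g^{2}$ ($c{\left(g \right)} = \left(0 + g\right)^{2} = g^{2}$)
$\left(c{\left(G{\left(-2 \right)} \right)} + 2317\right) + \left(1000 - 1310\right) = \left(9^{2} + 2317\right) + \left(1000 - 1310\right) = \left(81 + 2317\right) - 310 = 2398 - 310 = 2088$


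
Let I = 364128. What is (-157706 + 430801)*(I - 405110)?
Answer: -11191979290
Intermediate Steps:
(-157706 + 430801)*(I - 405110) = (-157706 + 430801)*(364128 - 405110) = 273095*(-40982) = -11191979290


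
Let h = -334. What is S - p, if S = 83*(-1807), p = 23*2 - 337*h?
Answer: -262585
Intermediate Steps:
p = 112604 (p = 23*2 - 337*(-334) = 46 + 112558 = 112604)
S = -149981
S - p = -149981 - 1*112604 = -149981 - 112604 = -262585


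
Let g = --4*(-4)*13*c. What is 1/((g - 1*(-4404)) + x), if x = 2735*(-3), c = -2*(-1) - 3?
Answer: -1/3593 ≈ -0.00027832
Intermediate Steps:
c = -1 (c = 2 - 3 = -1)
x = -8205
g = 208 (g = --4*(-4)*13*(-1) = -16*13*(-1) = -208*(-1) = -1*(-208) = 208)
1/((g - 1*(-4404)) + x) = 1/((208 - 1*(-4404)) - 8205) = 1/((208 + 4404) - 8205) = 1/(4612 - 8205) = 1/(-3593) = -1/3593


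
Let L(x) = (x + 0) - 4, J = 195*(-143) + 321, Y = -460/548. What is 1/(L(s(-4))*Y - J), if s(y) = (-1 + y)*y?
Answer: 137/3774428 ≈ 3.6297e-5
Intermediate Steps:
Y = -115/137 (Y = -460*1/548 = -115/137 ≈ -0.83942)
s(y) = y*(-1 + y)
J = -27564 (J = -27885 + 321 = -27564)
L(x) = -4 + x (L(x) = x - 4 = -4 + x)
1/(L(s(-4))*Y - J) = 1/((-4 - 4*(-1 - 4))*(-115/137) - 1*(-27564)) = 1/((-4 - 4*(-5))*(-115/137) + 27564) = 1/((-4 + 20)*(-115/137) + 27564) = 1/(16*(-115/137) + 27564) = 1/(-1840/137 + 27564) = 1/(3774428/137) = 137/3774428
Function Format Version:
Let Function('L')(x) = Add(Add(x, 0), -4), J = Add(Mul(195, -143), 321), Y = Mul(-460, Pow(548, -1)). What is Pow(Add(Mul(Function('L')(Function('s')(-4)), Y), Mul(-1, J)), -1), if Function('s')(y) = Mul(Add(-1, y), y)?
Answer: Rational(137, 3774428) ≈ 3.6297e-5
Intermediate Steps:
Y = Rational(-115, 137) (Y = Mul(-460, Rational(1, 548)) = Rational(-115, 137) ≈ -0.83942)
Function('s')(y) = Mul(y, Add(-1, y))
J = -27564 (J = Add(-27885, 321) = -27564)
Function('L')(x) = Add(-4, x) (Function('L')(x) = Add(x, -4) = Add(-4, x))
Pow(Add(Mul(Function('L')(Function('s')(-4)), Y), Mul(-1, J)), -1) = Pow(Add(Mul(Add(-4, Mul(-4, Add(-1, -4))), Rational(-115, 137)), Mul(-1, -27564)), -1) = Pow(Add(Mul(Add(-4, Mul(-4, -5)), Rational(-115, 137)), 27564), -1) = Pow(Add(Mul(Add(-4, 20), Rational(-115, 137)), 27564), -1) = Pow(Add(Mul(16, Rational(-115, 137)), 27564), -1) = Pow(Add(Rational(-1840, 137), 27564), -1) = Pow(Rational(3774428, 137), -1) = Rational(137, 3774428)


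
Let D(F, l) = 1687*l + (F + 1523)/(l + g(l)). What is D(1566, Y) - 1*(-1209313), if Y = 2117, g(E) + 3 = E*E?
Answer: 21435681134765/4483803 ≈ 4.7807e+6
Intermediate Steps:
g(E) = -3 + E² (g(E) = -3 + E*E = -3 + E²)
D(F, l) = 1687*l + (1523 + F)/(-3 + l + l²) (D(F, l) = 1687*l + (F + 1523)/(l + (-3 + l²)) = 1687*l + (1523 + F)/(-3 + l + l²))
D(1566, Y) - 1*(-1209313) = (1523 + 1566 + 1687*2117² + 1687*2117*(-3 + 2117²))/(-3 + 2117 + 2117²) - 1*(-1209313) = (1523 + 1566 + 1687*4481689 + 1687*2117*(-3 + 4481689))/(-3 + 2117 + 4481689) + 1209313 = (1523 + 1566 + 7560609343 + 1687*2117*4481686)/4483803 + 1209313 = (1523 + 1566 + 7560609343 + 16005799264994)/4483803 + 1209313 = (1/4483803)*16013359877426 + 1209313 = 16013359877426/4483803 + 1209313 = 21435681134765/4483803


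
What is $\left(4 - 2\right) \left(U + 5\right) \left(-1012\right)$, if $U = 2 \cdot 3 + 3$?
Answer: $-28336$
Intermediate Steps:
$U = 9$ ($U = 6 + 3 = 9$)
$\left(4 - 2\right) \left(U + 5\right) \left(-1012\right) = \left(4 - 2\right) \left(9 + 5\right) \left(-1012\right) = \left(4 - 2\right) 14 \left(-1012\right) = 2 \cdot 14 \left(-1012\right) = 28 \left(-1012\right) = -28336$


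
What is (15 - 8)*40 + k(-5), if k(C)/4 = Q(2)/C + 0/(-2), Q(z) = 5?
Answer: 276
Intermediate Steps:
k(C) = 20/C (k(C) = 4*(5/C + 0/(-2)) = 4*(5/C + 0*(-1/2)) = 4*(5/C + 0) = 4*(5/C) = 20/C)
(15 - 8)*40 + k(-5) = (15 - 8)*40 + 20/(-5) = 7*40 + 20*(-1/5) = 280 - 4 = 276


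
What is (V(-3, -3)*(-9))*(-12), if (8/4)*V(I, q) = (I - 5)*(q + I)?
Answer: 2592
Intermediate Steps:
V(I, q) = (-5 + I)*(I + q)/2 (V(I, q) = ((I - 5)*(q + I))/2 = ((-5 + I)*(I + q))/2 = (-5 + I)*(I + q)/2)
(V(-3, -3)*(-9))*(-12) = (((½)*(-3)² - 5/2*(-3) - 5/2*(-3) + (½)*(-3)*(-3))*(-9))*(-12) = (((½)*9 + 15/2 + 15/2 + 9/2)*(-9))*(-12) = ((9/2 + 15/2 + 15/2 + 9/2)*(-9))*(-12) = (24*(-9))*(-12) = -216*(-12) = 2592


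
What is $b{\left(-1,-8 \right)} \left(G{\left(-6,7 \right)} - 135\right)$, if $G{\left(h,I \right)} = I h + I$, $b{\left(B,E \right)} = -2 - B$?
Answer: $170$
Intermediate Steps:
$G{\left(h,I \right)} = I + I h$
$b{\left(-1,-8 \right)} \left(G{\left(-6,7 \right)} - 135\right) = \left(-2 - -1\right) \left(7 \left(1 - 6\right) - 135\right) = \left(-2 + 1\right) \left(7 \left(-5\right) - 135\right) = - (-35 - 135) = \left(-1\right) \left(-170\right) = 170$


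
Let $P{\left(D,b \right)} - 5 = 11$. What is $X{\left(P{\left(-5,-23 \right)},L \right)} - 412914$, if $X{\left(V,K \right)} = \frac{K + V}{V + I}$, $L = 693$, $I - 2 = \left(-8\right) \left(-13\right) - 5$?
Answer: $- \frac{48310229}{117} \approx -4.1291 \cdot 10^{5}$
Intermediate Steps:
$P{\left(D,b \right)} = 16$ ($P{\left(D,b \right)} = 5 + 11 = 16$)
$I = 101$ ($I = 2 - -99 = 2 + \left(104 - 5\right) = 2 + 99 = 101$)
$X{\left(V,K \right)} = \frac{K + V}{101 + V}$ ($X{\left(V,K \right)} = \frac{K + V}{V + 101} = \frac{K + V}{101 + V}$)
$X{\left(P{\left(-5,-23 \right)},L \right)} - 412914 = \frac{693 + 16}{101 + 16} - 412914 = \frac{1}{117} \cdot 709 - 412914 = \frac{709}{117} - 412914 = - \frac{48310229}{117}$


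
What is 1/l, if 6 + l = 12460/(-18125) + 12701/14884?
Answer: -53954500/314776803 ≈ -0.17141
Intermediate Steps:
l = -314776803/53954500 (l = -6 + (12460/(-18125) + 12701/14884) = -6 + (12460*(-1/18125) + 12701*(1/14884)) = -6 + (-2492/3625 + 12701/14884) = -6 + 8950197/53954500 = -314776803/53954500 ≈ -5.8341)
1/l = 1/(-314776803/53954500) = -53954500/314776803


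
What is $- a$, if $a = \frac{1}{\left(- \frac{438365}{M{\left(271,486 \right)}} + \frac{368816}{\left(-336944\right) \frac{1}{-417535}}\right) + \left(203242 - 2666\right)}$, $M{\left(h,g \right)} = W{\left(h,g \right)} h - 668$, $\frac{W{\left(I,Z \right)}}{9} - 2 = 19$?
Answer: $- \frac{1064553509}{700047771548684} \approx -1.5207 \cdot 10^{-6}$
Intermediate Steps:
$W{\left(I,Z \right)} = 189$ ($W{\left(I,Z \right)} = 18 + 9 \cdot 19 = 18 + 171 = 189$)
$M{\left(h,g \right)} = -668 + 189 h$ ($M{\left(h,g \right)} = 189 h - 668 = -668 + 189 h$)
$a = \frac{1064553509}{700047771548684}$ ($a = \frac{1}{\left(- \frac{438365}{-668 + 189 \cdot 271} + \frac{368816}{\left(-336944\right) \frac{1}{-417535}}\right) + \left(203242 - 2666\right)} = \frac{1}{\left(- \frac{438365}{-668 + 51219} + \frac{368816}{\left(-336944\right) \left(- \frac{1}{417535}\right)}\right) + \left(203242 - 2666\right)} = \frac{1}{\left(- \frac{438365}{50551} + \frac{368816}{\frac{336944}{417535}}\right) + 200576} = \frac{1}{\left(\left(-438365\right) \frac{1}{50551} + 368816 \cdot \frac{417535}{336944}\right) + 200576} = \frac{1}{\left(- \frac{438365}{50551} + \frac{9624599285}{21059}\right) + 200576} = \frac{1}{\frac{486523886927500}{1064553509} + 200576} = \frac{1}{\frac{700047771548684}{1064553509}} = \frac{1064553509}{700047771548684} \approx 1.5207 \cdot 10^{-6}$)
$- a = \left(-1\right) \frac{1064553509}{700047771548684} = - \frac{1064553509}{700047771548684}$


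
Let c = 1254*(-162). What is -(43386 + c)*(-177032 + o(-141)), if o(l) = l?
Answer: -28305512826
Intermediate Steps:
c = -203148
-(43386 + c)*(-177032 + o(-141)) = -(43386 - 203148)*(-177032 - 141) = -(-159762)*(-177173) = -1*28305512826 = -28305512826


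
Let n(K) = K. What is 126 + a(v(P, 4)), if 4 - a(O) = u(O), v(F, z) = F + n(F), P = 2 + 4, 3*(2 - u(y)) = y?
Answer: 132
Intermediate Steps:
u(y) = 2 - y/3
P = 6
v(F, z) = 2*F (v(F, z) = F + F = 2*F)
a(O) = 2 + O/3 (a(O) = 4 - (2 - O/3) = 4 + (-2 + O/3) = 2 + O/3)
126 + a(v(P, 4)) = 126 + (2 + (2*6)/3) = 126 + (2 + (⅓)*12) = 126 + (2 + 4) = 126 + 6 = 132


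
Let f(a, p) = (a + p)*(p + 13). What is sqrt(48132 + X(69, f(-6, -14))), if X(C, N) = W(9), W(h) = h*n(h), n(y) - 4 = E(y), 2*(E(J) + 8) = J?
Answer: 3*sqrt(21394)/2 ≈ 219.40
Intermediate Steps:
E(J) = -8 + J/2
n(y) = -4 + y/2 (n(y) = 4 + (-8 + y/2) = -4 + y/2)
W(h) = h*(-4 + h/2)
f(a, p) = (13 + p)*(a + p) (f(a, p) = (a + p)*(13 + p) = (13 + p)*(a + p))
X(C, N) = 9/2 (X(C, N) = (1/2)*9*(-8 + 9) = (1/2)*9*1 = 9/2)
sqrt(48132 + X(69, f(-6, -14))) = sqrt(48132 + 9/2) = sqrt(96273/2) = 3*sqrt(21394)/2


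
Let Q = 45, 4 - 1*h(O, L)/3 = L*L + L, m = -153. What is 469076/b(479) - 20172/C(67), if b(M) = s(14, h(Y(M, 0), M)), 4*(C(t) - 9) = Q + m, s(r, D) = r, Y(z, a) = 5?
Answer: 727148/21 ≈ 34626.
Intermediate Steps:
h(O, L) = 12 - 3*L - 3*L**2 (h(O, L) = 12 - 3*(L*L + L) = 12 - 3*(L**2 + L) = 12 - 3*(L + L**2) = 12 + (-3*L - 3*L**2) = 12 - 3*L - 3*L**2)
C(t) = -18 (C(t) = 9 + (45 - 153)/4 = 9 + (1/4)*(-108) = 9 - 27 = -18)
b(M) = 14
469076/b(479) - 20172/C(67) = 469076/14 - 20172/(-18) = 469076*(1/14) - 20172*(-1/18) = 234538/7 + 3362/3 = 727148/21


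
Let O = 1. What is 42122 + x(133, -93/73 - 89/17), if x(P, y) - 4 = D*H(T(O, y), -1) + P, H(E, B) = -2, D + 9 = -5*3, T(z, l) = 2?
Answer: 42307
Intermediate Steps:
D = -24 (D = -9 - 5*3 = -9 - 15 = -24)
x(P, y) = 52 + P (x(P, y) = 4 + (-24*(-2) + P) = 4 + (48 + P) = 52 + P)
42122 + x(133, -93/73 - 89/17) = 42122 + (52 + 133) = 42122 + 185 = 42307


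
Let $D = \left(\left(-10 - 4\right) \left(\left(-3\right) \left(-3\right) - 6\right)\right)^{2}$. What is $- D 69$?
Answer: $-121716$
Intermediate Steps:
$D = 1764$ ($D = \left(- 14 \left(9 - 6\right)\right)^{2} = \left(\left(-14\right) 3\right)^{2} = \left(-42\right)^{2} = 1764$)
$- D 69 = - 1764 \cdot 69 = \left(-1\right) 121716 = -121716$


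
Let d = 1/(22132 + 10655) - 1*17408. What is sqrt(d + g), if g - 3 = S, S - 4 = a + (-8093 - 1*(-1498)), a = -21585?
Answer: I*sqrt(5444333248178)/10929 ≈ 213.5*I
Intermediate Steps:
S = -28176 (S = 4 + (-21585 + (-8093 - 1*(-1498))) = 4 + (-21585 + (-8093 + 1498)) = 4 + (-21585 - 6595) = 4 - 28180 = -28176)
d = -570756095/32787 (d = 1/32787 - 17408 = -570756095/32787 ≈ -17408.)
g = -28173 (g = 3 - 28176 = -28173)
sqrt(d + g) = sqrt(-570756095/32787 - 28173) = sqrt(-1494464246/32787) = I*sqrt(5444333248178)/10929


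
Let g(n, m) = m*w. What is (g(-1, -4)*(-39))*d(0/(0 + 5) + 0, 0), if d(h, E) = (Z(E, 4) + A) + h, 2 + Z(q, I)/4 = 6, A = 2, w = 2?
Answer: 5616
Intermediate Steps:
Z(q, I) = 16 (Z(q, I) = -8 + 4*6 = -8 + 24 = 16)
g(n, m) = 2*m (g(n, m) = m*2 = 2*m)
d(h, E) = 18 + h (d(h, E) = (16 + 2) + h = 18 + h)
(g(-1, -4)*(-39))*d(0/(0 + 5) + 0, 0) = ((2*(-4))*(-39))*(18 + (0/(0 + 5) + 0)) = (-8*(-39))*(18 + (0/5 + 0)) = 312*(18 + ((⅕)*0 + 0)) = 312*(18 + (0 + 0)) = 312*(18 + 0) = 312*18 = 5616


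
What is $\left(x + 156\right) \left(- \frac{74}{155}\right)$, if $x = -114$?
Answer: $- \frac{3108}{155} \approx -20.052$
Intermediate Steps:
$\left(x + 156\right) \left(- \frac{74}{155}\right) = \left(-114 + 156\right) \left(- \frac{74}{155}\right) = 42 \left(\left(-74\right) \frac{1}{155}\right) = 42 \left(- \frac{74}{155}\right) = - \frac{3108}{155}$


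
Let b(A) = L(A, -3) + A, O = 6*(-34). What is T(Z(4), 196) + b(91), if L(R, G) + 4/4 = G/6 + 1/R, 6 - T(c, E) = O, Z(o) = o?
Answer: 54511/182 ≈ 299.51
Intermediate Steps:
O = -204
T(c, E) = 210 (T(c, E) = 6 - 1*(-204) = 6 + 204 = 210)
L(R, G) = -1 + 1/R + G/6 (L(R, G) = -1 + (G/6 + 1/R) = -1 + (1/R + G/6) = -1 + 1/R + G/6)
b(A) = -3/2 + A + 1/A (b(A) = (-1 + 1/A + (⅙)*(-3)) + A = (-1 + 1/A - ½) + A = (-3/2 + 1/A) + A = -3/2 + A + 1/A)
T(Z(4), 196) + b(91) = 210 + (-3/2 + 91 + 1/91) = 210 + 16291/182 = 54511/182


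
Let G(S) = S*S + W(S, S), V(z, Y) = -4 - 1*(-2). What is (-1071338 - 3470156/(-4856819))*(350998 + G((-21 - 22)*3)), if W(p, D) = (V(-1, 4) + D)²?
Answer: -2002226485954676800/4856819 ≈ -4.1225e+11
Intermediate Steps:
V(z, Y) = -2 (V(z, Y) = -4 + 2 = -2)
W(p, D) = (-2 + D)²
G(S) = S² + (-2 + S)² (G(S) = S*S + (-2 + S)² = S² + (-2 + S)²)
(-1071338 - 3470156/(-4856819))*(350998 + G((-21 - 22)*3)) = (-1071338 - 3470156/(-4856819))*(350998 + (((-21 - 22)*3)² + (-2 + (-21 - 22)*3)²)) = (-1071338 - 3470156*(-1/4856819))*(350998 + ((-43*3)² + (-2 - 43*3)²)) = (-1071338 + 3470156/4856819)*(350998 + ((-129)² + (-2 - 129)²)) = -5203291283666*(350998 + (16641 + (-131)²))/4856819 = -5203291283666*(350998 + (16641 + 17161))/4856819 = -5203291283666*(350998 + 33802)/4856819 = -5203291283666/4856819*384800 = -2002226485954676800/4856819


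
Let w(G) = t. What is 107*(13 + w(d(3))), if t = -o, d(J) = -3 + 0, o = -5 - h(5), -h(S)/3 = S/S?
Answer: 1605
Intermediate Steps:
h(S) = -3 (h(S) = -3*S/S = -3*1 = -3)
o = -2 (o = -5 - 1*(-3) = -5 + 3 = -2)
d(J) = -3
t = 2 (t = -1*(-2) = 2)
w(G) = 2
107*(13 + w(d(3))) = 107*(13 + 2) = 107*15 = 1605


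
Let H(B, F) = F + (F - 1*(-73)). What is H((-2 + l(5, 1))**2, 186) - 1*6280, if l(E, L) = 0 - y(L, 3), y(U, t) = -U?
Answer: -5835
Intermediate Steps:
l(E, L) = L (l(E, L) = 0 - (-1)*L = 0 + L = L)
H(B, F) = 73 + 2*F (H(B, F) = F + (F + 73) = F + (73 + F) = 73 + 2*F)
H((-2 + l(5, 1))**2, 186) - 1*6280 = (73 + 2*186) - 1*6280 = (73 + 372) - 6280 = 445 - 6280 = -5835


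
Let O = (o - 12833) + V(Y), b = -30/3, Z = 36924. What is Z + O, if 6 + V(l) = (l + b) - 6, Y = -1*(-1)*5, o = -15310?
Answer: 8764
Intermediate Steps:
Y = 5 (Y = 1*5 = 5)
b = -10 (b = -30*1/3 = -10)
V(l) = -22 + l (V(l) = -6 + ((l - 10) - 6) = -6 + ((-10 + l) - 6) = -6 + (-16 + l) = -22 + l)
O = -28160 (O = (-15310 - 12833) + (-22 + 5) = -28143 - 17 = -28160)
Z + O = 36924 - 28160 = 8764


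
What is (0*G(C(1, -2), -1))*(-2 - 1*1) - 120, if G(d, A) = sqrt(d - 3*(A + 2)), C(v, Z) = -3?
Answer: -120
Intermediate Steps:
G(d, A) = sqrt(-6 + d - 3*A) (G(d, A) = sqrt(d - 3*(2 + A)) = sqrt(d + (-6 - 3*A)) = sqrt(-6 + d - 3*A))
(0*G(C(1, -2), -1))*(-2 - 1*1) - 120 = (0*sqrt(-6 - 3 - 3*(-1)))*(-2 - 1*1) - 120 = (0*sqrt(-6 - 3 + 3))*(-2 - 1) - 120 = (0*sqrt(-6))*(-3) - 120 = (0*(I*sqrt(6)))*(-3) - 120 = 0*(-3) - 120 = 0 - 120 = -120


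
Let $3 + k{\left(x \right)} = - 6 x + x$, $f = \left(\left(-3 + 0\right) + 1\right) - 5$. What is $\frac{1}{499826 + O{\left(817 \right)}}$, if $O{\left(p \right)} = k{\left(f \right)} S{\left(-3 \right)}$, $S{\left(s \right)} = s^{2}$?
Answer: $\frac{1}{500114} \approx 1.9995 \cdot 10^{-6}$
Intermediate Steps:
$f = -7$ ($f = \left(-3 + 1\right) - 5 = -2 - 5 = -7$)
$k{\left(x \right)} = -3 - 5 x$ ($k{\left(x \right)} = -3 + \left(- 6 x + x\right) = -3 - 5 x$)
$O{\left(p \right)} = 288$ ($O{\left(p \right)} = \left(-3 - -35\right) \left(-3\right)^{2} = \left(-3 + 35\right) 9 = 32 \cdot 9 = 288$)
$\frac{1}{499826 + O{\left(817 \right)}} = \frac{1}{499826 + 288} = \frac{1}{500114}$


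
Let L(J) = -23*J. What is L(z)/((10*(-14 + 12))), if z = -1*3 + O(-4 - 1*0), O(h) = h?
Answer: -161/20 ≈ -8.0500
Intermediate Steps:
z = -7 (z = -1*3 + (-4 - 1*0) = -3 + (-4 + 0) = -3 - 4 = -7)
L(z)/((10*(-14 + 12))) = (-23*(-7))/((10*(-14 + 12))) = 161/((10*(-2))) = 161/(-20) = 161*(-1/20) = -161/20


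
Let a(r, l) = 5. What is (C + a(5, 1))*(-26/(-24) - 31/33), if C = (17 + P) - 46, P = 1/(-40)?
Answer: -18259/5280 ≈ -3.4581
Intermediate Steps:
P = -1/40 ≈ -0.025000
C = -1161/40 (C = (17 - 1/40) - 46 = 679/40 - 46 = -1161/40 ≈ -29.025)
(C + a(5, 1))*(-26/(-24) - 31/33) = (-1161/40 + 5)*(-26/(-24) - 31/33) = -961*(-26*(-1/24) - 31*1/33)/40 = -961*(13/12 - 31/33)/40 = -961/40*19/132 = -18259/5280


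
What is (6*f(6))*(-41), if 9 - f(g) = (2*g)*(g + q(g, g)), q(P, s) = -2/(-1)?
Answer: 21402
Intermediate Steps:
q(P, s) = 2 (q(P, s) = -2*(-1) = 2)
f(g) = 9 - 2*g*(2 + g) (f(g) = 9 - 2*g*(g + 2) = 9 - 2*g*(2 + g))
(6*f(6))*(-41) = (6*(9 - 4*6 - 2*6**2))*(-41) = (6*(9 - 24 - 2*36))*(-41) = (6*(9 - 24 - 72))*(-41) = (6*(-87))*(-41) = -522*(-41) = 21402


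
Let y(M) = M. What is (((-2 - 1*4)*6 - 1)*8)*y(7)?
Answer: -2072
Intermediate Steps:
(((-2 - 1*4)*6 - 1)*8)*y(7) = (((-2 - 1*4)*6 - 1)*8)*7 = (((-2 - 4)*6 - 1)*8)*7 = ((-6*6 - 1)*8)*7 = ((-36 - 1)*8)*7 = -37*8*7 = -296*7 = -2072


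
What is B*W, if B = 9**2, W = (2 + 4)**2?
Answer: 2916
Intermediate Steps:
W = 36 (W = 6**2 = 36)
B = 81
B*W = 81*36 = 2916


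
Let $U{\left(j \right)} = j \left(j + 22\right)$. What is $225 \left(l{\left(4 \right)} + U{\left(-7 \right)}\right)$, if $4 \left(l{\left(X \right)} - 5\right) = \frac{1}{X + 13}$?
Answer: $- \frac{1529775}{68} \approx -22497.0$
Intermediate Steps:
$l{\left(X \right)} = 5 + \frac{1}{4 \left(13 + X\right)}$ ($l{\left(X \right)} = 5 + \frac{1}{4 \left(X + 13\right)} = 5 + \frac{1}{4 \left(13 + X\right)}$)
$U{\left(j \right)} = j \left(22 + j\right)$
$225 \left(l{\left(4 \right)} + U{\left(-7 \right)}\right) = 225 \left(\frac{261 + 20 \cdot 4}{4 \left(13 + 4\right)} - 7 \left(22 - 7\right)\right) = 225 \left(\frac{261 + 80}{4 \cdot 17} - 105\right) = 225 \left(\frac{1}{4} \cdot \frac{1}{17} \cdot 341 - 105\right) = 225 \left(\frac{341}{68} - 105\right) = 225 \left(- \frac{6799}{68}\right) = - \frac{1529775}{68}$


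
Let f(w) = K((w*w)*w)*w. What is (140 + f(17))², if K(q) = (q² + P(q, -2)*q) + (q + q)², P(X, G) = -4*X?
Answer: 168377941454248969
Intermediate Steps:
K(q) = q² (K(q) = (q² + (-4*q)*q) + (q + q)² = (q² - 4*q²) + (2*q)² = -3*q² + 4*q² = q²)
f(w) = w⁷ (f(w) = ((w*w)*w)²*w = (w²*w)²*w = (w³)²*w = w⁶*w = w⁷)
(140 + f(17))² = (140 + 17⁷)² = (140 + 410338673)² = 410338813² = 168377941454248969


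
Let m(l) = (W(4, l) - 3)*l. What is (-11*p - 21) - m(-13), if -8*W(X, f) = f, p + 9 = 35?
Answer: -2599/8 ≈ -324.88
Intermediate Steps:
p = 26 (p = -9 + 35 = 26)
W(X, f) = -f/8
m(l) = l*(-3 - l/8) (m(l) = (-l/8 - 3)*l = (-3 - l/8)*l = l*(-3 - l/8))
(-11*p - 21) - m(-13) = (-11*26 - 21) - (-1)*(-13)*(24 - 13)/8 = (-286 - 21) - (-1)*(-13)*11/8 = -307 - 1*143/8 = -307 - 143/8 = -2599/8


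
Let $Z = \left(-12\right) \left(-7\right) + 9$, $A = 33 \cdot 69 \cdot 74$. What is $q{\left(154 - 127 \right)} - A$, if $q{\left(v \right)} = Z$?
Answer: $-168405$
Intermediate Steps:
$A = 168498$ ($A = 2277 \cdot 74 = 168498$)
$Z = 93$ ($Z = 84 + 9 = 93$)
$q{\left(v \right)} = 93$
$q{\left(154 - 127 \right)} - A = 93 - 168498 = -168405$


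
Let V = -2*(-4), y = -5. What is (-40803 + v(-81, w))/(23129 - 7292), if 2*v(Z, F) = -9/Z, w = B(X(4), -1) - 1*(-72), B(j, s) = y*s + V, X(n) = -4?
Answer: -734453/285066 ≈ -2.5764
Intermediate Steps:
V = 8
B(j, s) = 8 - 5*s (B(j, s) = -5*s + 8 = 8 - 5*s)
w = 85 (w = (8 - 5*(-1)) - 1*(-72) = (8 + 5) + 72 = 13 + 72 = 85)
v(Z, F) = -9/(2*Z) (v(Z, F) = (-9/Z)/2 = -9/(2*Z))
(-40803 + v(-81, w))/(23129 - 7292) = (-40803 - 9/2/(-81))/(23129 - 7292) = (-40803 - 9/2*(-1/81))/15837 = (-40803 + 1/18)*(1/15837) = -734453/18*1/15837 = -734453/285066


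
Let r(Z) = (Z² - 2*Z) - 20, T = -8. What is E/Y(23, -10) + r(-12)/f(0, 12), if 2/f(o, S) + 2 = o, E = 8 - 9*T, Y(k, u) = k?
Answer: -3324/23 ≈ -144.52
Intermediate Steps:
r(Z) = -20 + Z² - 2*Z
E = 80 (E = 8 - 9*(-8) = 8 + 72 = 80)
f(o, S) = 2/(-2 + o)
E/Y(23, -10) + r(-12)/f(0, 12) = 80/23 + (-20 + (-12)² - 2*(-12))/((2/(-2 + 0))) = 80*(1/23) + (-20 + 144 + 24)/((2/(-2))) = 80/23 + 148/((2*(-½))) = 80/23 + 148/(-1) = 80/23 + 148*(-1) = 80/23 - 148 = -3324/23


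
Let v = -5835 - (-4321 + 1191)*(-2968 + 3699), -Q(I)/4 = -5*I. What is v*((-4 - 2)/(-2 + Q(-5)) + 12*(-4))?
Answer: -1859988925/17 ≈ -1.0941e+8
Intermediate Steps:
Q(I) = 20*I (Q(I) = -(-20)*I = 20*I)
v = 2282195 (v = -5835 - (-3130)*731 = -5835 - 1*(-2288030) = -5835 + 2288030 = 2282195)
v*((-4 - 2)/(-2 + Q(-5)) + 12*(-4)) = 2282195*((-4 - 2)/(-2 + 20*(-5)) + 12*(-4)) = 2282195*(-6/(-2 - 100) - 48) = 2282195*(-6/(-102) - 48) = 2282195*(-6*(-1/102) - 48) = 2282195*(1/17 - 48) = 2282195*(-815/17) = -1859988925/17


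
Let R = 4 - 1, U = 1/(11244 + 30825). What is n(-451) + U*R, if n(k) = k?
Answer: -6324372/14023 ≈ -451.00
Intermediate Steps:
U = 1/42069 ≈ 2.3770e-5
R = 3
n(-451) + U*R = -451 + (1/42069)*3 = -451 + 1/14023 = -6324372/14023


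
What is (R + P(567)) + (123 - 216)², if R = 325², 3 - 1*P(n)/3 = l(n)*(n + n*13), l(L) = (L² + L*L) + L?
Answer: -15325266347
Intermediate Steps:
l(L) = L + 2*L² (l(L) = (L² + L²) + L = 2*L² + L = L + 2*L²)
P(n) = 9 - 42*n²*(1 + 2*n) (P(n) = 9 - 3*n*(1 + 2*n)*(n + n*13) = 9 - 3*n*(1 + 2*n)*(n + 13*n) = 9 - 3*n*(1 + 2*n)*14*n = 9 - 42*n²*(1 + 2*n))
R = 105625
(R + P(567)) + (123 - 216)² = (105625 + (9 - 84*567³ - 42*567²)) + (123 - 216)² = (105625 + (9 - 84*182284263 - 42*321489)) + (-93)² = (105625 + (9 - 15311878092 - 13502538)) + 8649 = (105625 - 15325380621) + 8649 = -15325274996 + 8649 = -15325266347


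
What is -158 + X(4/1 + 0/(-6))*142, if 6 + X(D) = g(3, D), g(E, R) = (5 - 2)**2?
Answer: 268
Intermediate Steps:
g(E, R) = 9 (g(E, R) = 3**2 = 9)
X(D) = 3 (X(D) = -6 + 9 = 3)
-158 + X(4/1 + 0/(-6))*142 = -158 + 3*142 = -158 + 426 = 268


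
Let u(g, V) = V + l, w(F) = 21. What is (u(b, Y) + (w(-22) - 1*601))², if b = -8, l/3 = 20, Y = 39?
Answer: 231361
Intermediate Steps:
l = 60 (l = 3*20 = 60)
u(g, V) = 60 + V (u(g, V) = V + 60 = 60 + V)
(u(b, Y) + (w(-22) - 1*601))² = ((60 + 39) + (21 - 1*601))² = (99 + (21 - 601))² = (99 - 580)² = (-481)² = 231361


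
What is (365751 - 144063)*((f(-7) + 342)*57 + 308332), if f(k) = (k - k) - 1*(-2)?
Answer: 72700362720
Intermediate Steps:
f(k) = 2 (f(k) = 0 + 2 = 2)
(365751 - 144063)*((f(-7) + 342)*57 + 308332) = (365751 - 144063)*((2 + 342)*57 + 308332) = 221688*(344*57 + 308332) = 221688*(19608 + 308332) = 221688*327940 = 72700362720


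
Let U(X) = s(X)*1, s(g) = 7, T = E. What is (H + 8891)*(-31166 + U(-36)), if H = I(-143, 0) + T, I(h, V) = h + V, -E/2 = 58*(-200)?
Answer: -995467732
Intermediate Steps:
E = 23200 (E = -116*(-200) = -2*(-11600) = 23200)
T = 23200
I(h, V) = V + h
U(X) = 7 (U(X) = 7*1 = 7)
H = 23057 (H = (0 - 143) + 23200 = -143 + 23200 = 23057)
(H + 8891)*(-31166 + U(-36)) = (23057 + 8891)*(-31166 + 7) = 31948*(-31159) = -995467732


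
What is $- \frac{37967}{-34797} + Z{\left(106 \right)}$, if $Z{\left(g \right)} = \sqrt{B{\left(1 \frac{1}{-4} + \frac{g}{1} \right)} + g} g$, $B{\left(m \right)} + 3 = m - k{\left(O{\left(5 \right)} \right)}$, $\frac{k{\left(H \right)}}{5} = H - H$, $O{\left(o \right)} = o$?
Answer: $\frac{37967}{34797} + 53 \sqrt{835} \approx 1532.6$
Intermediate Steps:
$k{\left(H \right)} = 0$ ($k{\left(H \right)} = 5 \left(H - H\right) = 5 \cdot 0 = 0$)
$B{\left(m \right)} = -3 + m$ ($B{\left(m \right)} = -3 + \left(m - 0\right) = -3 + \left(m + 0\right) = -3 + m$)
$Z{\left(g \right)} = g \sqrt{- \frac{13}{4} + 2 g}$ ($Z{\left(g \right)} = \sqrt{\left(-3 + \left(1 \frac{1}{-4} + \frac{g}{1}\right)\right) + g} g = \sqrt{\left(-3 + \left(1 \left(- \frac{1}{4}\right) + g 1\right)\right) + g} g = \sqrt{\left(-3 + \left(- \frac{1}{4} + g\right)\right) + g} g = \sqrt{\left(- \frac{13}{4} + g\right) + g} g = \sqrt{- \frac{13}{4} + 2 g} g = g \sqrt{- \frac{13}{4} + 2 g}$)
$- \frac{37967}{-34797} + Z{\left(106 \right)} = - \frac{37967}{-34797} + \frac{1}{2} \cdot 106 \sqrt{-13 + 8 \cdot 106} = \left(-37967\right) \left(- \frac{1}{34797}\right) + \frac{1}{2} \cdot 106 \sqrt{-13 + 848} = \frac{37967}{34797} + \frac{1}{2} \cdot 106 \sqrt{835} = \frac{37967}{34797} + 53 \sqrt{835}$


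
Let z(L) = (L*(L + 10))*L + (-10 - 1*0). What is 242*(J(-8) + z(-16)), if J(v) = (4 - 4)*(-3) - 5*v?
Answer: -364452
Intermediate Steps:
J(v) = -5*v (J(v) = 0*(-3) - 5*v = 0 - 5*v = -5*v)
z(L) = -10 + L**2*(10 + L) (z(L) = (L*(10 + L))*L + (-10 + 0) = L**2*(10 + L) - 10 = -10 + L**2*(10 + L))
242*(J(-8) + z(-16)) = 242*(-5*(-8) + (-10 + (-16)**3 + 10*(-16)**2)) = 242*(40 + (-10 - 4096 + 10*256)) = 242*(40 + (-10 - 4096 + 2560)) = 242*(40 - 1546) = 242*(-1506) = -364452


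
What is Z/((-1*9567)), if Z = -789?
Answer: 263/3189 ≈ 0.082471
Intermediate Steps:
Z/((-1*9567)) = -789/((-1*9567)) = -789/(-9567) = -789*(-1/9567) = 263/3189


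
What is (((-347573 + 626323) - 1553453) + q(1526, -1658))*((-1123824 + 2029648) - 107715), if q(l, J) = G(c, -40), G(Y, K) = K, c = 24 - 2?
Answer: -1017383860987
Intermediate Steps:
c = 22
q(l, J) = -40
(((-347573 + 626323) - 1553453) + q(1526, -1658))*((-1123824 + 2029648) - 107715) = (((-347573 + 626323) - 1553453) - 40)*((-1123824 + 2029648) - 107715) = ((278750 - 1553453) - 40)*(905824 - 107715) = (-1274703 - 40)*798109 = -1274743*798109 = -1017383860987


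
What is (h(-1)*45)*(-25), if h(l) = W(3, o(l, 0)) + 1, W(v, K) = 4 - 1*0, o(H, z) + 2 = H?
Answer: -5625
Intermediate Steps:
o(H, z) = -2 + H
W(v, K) = 4 (W(v, K) = 4 + 0 = 4)
h(l) = 5 (h(l) = 4 + 1 = 5)
(h(-1)*45)*(-25) = (5*45)*(-25) = 225*(-25) = -5625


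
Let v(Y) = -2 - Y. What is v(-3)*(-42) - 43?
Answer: -85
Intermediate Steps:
v(-3)*(-42) - 43 = (-2 - 1*(-3))*(-42) - 43 = (-2 + 3)*(-42) - 43 = 1*(-42) - 43 = -42 - 43 = -85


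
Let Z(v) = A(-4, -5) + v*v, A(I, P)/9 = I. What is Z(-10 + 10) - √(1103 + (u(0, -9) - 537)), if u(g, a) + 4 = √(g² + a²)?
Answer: -36 - √571 ≈ -59.896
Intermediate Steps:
u(g, a) = -4 + √(a² + g²) (u(g, a) = -4 + √(g² + a²) = -4 + √(a² + g²))
A(I, P) = 9*I
Z(v) = -36 + v² (Z(v) = 9*(-4) + v*v = -36 + v²)
Z(-10 + 10) - √(1103 + (u(0, -9) - 537)) = (-36 + (-10 + 10)²) - √(1103 + ((-4 + √((-9)² + 0²)) - 537)) = (-36 + 0²) - √(1103 + ((-4 + √(81 + 0)) - 537)) = (-36 + 0) - √(1103 + ((-4 + √81) - 537)) = -36 - √(1103 + ((-4 + 9) - 537)) = -36 - √(1103 + (5 - 537)) = -36 - √(1103 - 532) = -36 - √571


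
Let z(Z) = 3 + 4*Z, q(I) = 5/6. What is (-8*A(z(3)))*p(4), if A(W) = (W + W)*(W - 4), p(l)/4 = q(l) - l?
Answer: 33440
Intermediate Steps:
q(I) = ⅚ (q(I) = 5*(⅙) = ⅚)
p(l) = 10/3 - 4*l (p(l) = 4*(⅚ - l) = 10/3 - 4*l)
A(W) = 2*W*(-4 + W) (A(W) = (2*W)*(-4 + W) = 2*W*(-4 + W))
(-8*A(z(3)))*p(4) = (-16*(3 + 4*3)*(-4 + (3 + 4*3)))*(10/3 - 4*4) = (-16*(3 + 12)*(-4 + (3 + 12)))*(10/3 - 16) = -16*15*(-4 + 15)*(-38/3) = -16*15*11*(-38/3) = -8*330*(-38/3) = -2640*(-38/3) = 33440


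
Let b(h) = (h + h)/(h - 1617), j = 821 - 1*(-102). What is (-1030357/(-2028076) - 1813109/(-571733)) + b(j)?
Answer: 410140454018371/402352737570676 ≈ 1.0194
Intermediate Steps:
j = 923 (j = 821 + 102 = 923)
b(h) = 2*h/(-1617 + h) (b(h) = (2*h)/(-1617 + h) = 2*h/(-1617 + h))
(-1030357/(-2028076) - 1813109/(-571733)) + b(j) = (-1030357/(-2028076) - 1813109/(-571733)) + 2*923/(-1617 + 923) = (-1030357*(-1/2028076) - 1813109*(-1/571733)) + 2*923/(-694) = (1030357/2028076 + 1813109/571733) + 2*923*(-1/694) = 4266211946965/1159517975708 - 923/347 = 410140454018371/402352737570676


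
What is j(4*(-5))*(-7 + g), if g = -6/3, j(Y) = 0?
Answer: 0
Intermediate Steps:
g = -2 (g = -6*1/3 = -2)
j(4*(-5))*(-7 + g) = 0*(-7 - 2) = 0*(-9) = 0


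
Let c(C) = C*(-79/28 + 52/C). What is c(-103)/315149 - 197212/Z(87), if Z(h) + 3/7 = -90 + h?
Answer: 1522703561185/26472516 ≈ 57520.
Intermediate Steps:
Z(h) = -633/7 + h (Z(h) = -3/7 + (-90 + h) = -633/7 + h)
c(C) = C*(-79/28 + 52/C) (c(C) = C*(-79*1/28 + 52/C) = C*(-79/28 + 52/C))
c(-103)/315149 - 197212/Z(87) = (52 - 79/28*(-103))/315149 - 197212/(-633/7 + 87) = (52 + 8137/28)*(1/315149) - 197212/(-24/7) = (9593/28)*(1/315149) - 197212*(-7/24) = 9593/8824172 + 345121/6 = 1522703561185/26472516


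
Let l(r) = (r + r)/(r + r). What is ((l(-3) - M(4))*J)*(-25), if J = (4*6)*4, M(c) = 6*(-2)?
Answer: -31200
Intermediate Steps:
l(r) = 1 (l(r) = (2*r)/((2*r)) = (2*r)*(1/(2*r)) = 1)
M(c) = -12
J = 96 (J = 24*4 = 96)
((l(-3) - M(4))*J)*(-25) = ((1 - 1*(-12))*96)*(-25) = ((1 + 12)*96)*(-25) = (13*96)*(-25) = 1248*(-25) = -31200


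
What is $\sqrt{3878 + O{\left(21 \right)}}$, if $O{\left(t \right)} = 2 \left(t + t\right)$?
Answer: $\sqrt{3962} \approx 62.944$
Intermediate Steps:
$O{\left(t \right)} = 4 t$ ($O{\left(t \right)} = 2 \cdot 2 t = 4 t$)
$\sqrt{3878 + O{\left(21 \right)}} = \sqrt{3878 + 4 \cdot 21} = \sqrt{3878 + 84} = \sqrt{3962}$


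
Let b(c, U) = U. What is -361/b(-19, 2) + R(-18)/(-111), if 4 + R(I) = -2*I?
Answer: -40135/222 ≈ -180.79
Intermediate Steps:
R(I) = -4 - 2*I
-361/b(-19, 2) + R(-18)/(-111) = -361/2 + (-4 - 2*(-18))/(-111) = -361*½ + (-4 + 36)*(-1/111) = -361/2 + 32*(-1/111) = -361/2 - 32/111 = -40135/222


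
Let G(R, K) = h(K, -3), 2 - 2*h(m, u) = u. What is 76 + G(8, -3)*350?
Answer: 951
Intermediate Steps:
h(m, u) = 1 - u/2
G(R, K) = 5/2 (G(R, K) = 1 - ½*(-3) = 1 + 3/2 = 5/2)
76 + G(8, -3)*350 = 76 + (5/2)*350 = 76 + 875 = 951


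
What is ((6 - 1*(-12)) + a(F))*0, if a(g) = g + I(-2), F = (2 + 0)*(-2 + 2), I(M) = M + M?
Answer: 0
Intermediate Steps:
I(M) = 2*M
F = 0 (F = 2*0 = 0)
a(g) = -4 + g (a(g) = g + 2*(-2) = g - 4 = -4 + g)
((6 - 1*(-12)) + a(F))*0 = ((6 - 1*(-12)) + (-4 + 0))*0 = ((6 + 12) - 4)*0 = (18 - 4)*0 = 14*0 = 0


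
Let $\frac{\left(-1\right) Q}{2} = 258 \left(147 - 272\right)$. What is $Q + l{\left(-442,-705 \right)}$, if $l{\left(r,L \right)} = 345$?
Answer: $64845$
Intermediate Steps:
$Q = 64500$ ($Q = - 2 \cdot 258 \left(147 - 272\right) = - 2 \cdot 258 \left(-125\right) = \left(-2\right) \left(-32250\right) = 64500$)
$Q + l{\left(-442,-705 \right)} = 64500 + 345 = 64845$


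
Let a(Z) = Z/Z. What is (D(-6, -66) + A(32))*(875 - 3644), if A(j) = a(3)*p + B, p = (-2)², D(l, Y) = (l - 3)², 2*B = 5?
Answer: -484575/2 ≈ -2.4229e+5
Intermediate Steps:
B = 5/2 (B = (½)*5 = 5/2 ≈ 2.5000)
a(Z) = 1
D(l, Y) = (-3 + l)²
p = 4
A(j) = 13/2 (A(j) = 1*4 + 5/2 = 4 + 5/2 = 13/2)
(D(-6, -66) + A(32))*(875 - 3644) = ((-3 - 6)² + 13/2)*(875 - 3644) = ((-9)² + 13/2)*(-2769) = (81 + 13/2)*(-2769) = (175/2)*(-2769) = -484575/2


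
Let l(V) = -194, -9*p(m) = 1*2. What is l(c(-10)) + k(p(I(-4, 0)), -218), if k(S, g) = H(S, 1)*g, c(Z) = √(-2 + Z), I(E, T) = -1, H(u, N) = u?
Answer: -1310/9 ≈ -145.56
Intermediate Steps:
p(m) = -2/9
k(S, g) = S*g
l(c(-10)) + k(p(I(-4, 0)), -218) = -194 - 2/9*(-218) = -194 + 436/9 = -1310/9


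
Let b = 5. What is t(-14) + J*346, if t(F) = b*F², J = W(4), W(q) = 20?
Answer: 7900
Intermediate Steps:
J = 20
t(F) = 5*F²
t(-14) + J*346 = 5*(-14)² + 20*346 = 5*196 + 6920 = 980 + 6920 = 7900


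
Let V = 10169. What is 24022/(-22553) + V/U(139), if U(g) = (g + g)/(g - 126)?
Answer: 2974760825/6269734 ≈ 474.46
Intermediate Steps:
U(g) = 2*g/(-126 + g) (U(g) = (2*g)/(-126 + g) = 2*g/(-126 + g))
24022/(-22553) + V/U(139) = 24022/(-22553) + 10169/((2*139/(-126 + 139))) = 24022*(-1/22553) + 10169/((2*139/13)) = -24022/22553 + 10169/((2*139*(1/13))) = -24022/22553 + 10169/(278/13) = -24022/22553 + 10169*(13/278) = -24022/22553 + 132197/278 = 2974760825/6269734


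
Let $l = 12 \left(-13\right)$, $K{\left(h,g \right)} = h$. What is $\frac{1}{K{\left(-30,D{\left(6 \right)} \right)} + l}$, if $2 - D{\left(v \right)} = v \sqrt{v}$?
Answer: $- \frac{1}{186} \approx -0.0053763$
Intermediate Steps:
$D{\left(v \right)} = 2 - v^{\frac{3}{2}}$ ($D{\left(v \right)} = 2 - v \sqrt{v} = 2 - v^{\frac{3}{2}}$)
$l = -156$
$\frac{1}{K{\left(-30,D{\left(6 \right)} \right)} + l} = \frac{1}{-30 - 156} = \frac{1}{-186} = - \frac{1}{186}$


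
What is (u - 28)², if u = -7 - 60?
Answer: 9025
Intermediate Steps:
u = -67
(u - 28)² = (-67 - 28)² = (-95)² = 9025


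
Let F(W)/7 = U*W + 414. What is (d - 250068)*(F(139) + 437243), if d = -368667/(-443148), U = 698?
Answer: -41345550475011705/147716 ≈ -2.7990e+11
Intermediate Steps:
d = 122889/147716 (d = -368667*(-1/443148) = 122889/147716 ≈ 0.83193)
F(W) = 2898 + 4886*W (F(W) = 7*(698*W + 414) = 7*(414 + 698*W) = 2898 + 4886*W)
(d - 250068)*(F(139) + 437243) = (122889/147716 - 250068)*((2898 + 4886*139) + 437243) = -36938921799*((2898 + 679154) + 437243)/147716 = -36938921799*(682052 + 437243)/147716 = -36938921799/147716*1119295 = -41345550475011705/147716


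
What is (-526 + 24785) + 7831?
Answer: 32090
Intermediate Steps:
(-526 + 24785) + 7831 = 24259 + 7831 = 32090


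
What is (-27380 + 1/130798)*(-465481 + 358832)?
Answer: 381936650090111/130798 ≈ 2.9201e+9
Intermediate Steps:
(-27380 + 1/130798)*(-465481 + 358832) = (-27380 + 1/130798)*(-106649) = -3581249239/130798*(-106649) = 381936650090111/130798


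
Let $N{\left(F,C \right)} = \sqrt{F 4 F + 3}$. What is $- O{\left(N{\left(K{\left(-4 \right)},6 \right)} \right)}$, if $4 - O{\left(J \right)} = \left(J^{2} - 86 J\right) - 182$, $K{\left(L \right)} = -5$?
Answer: $-83 - 86 \sqrt{103} \approx -955.8$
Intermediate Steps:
$N{\left(F,C \right)} = \sqrt{3 + 4 F^{2}}$ ($N{\left(F,C \right)} = \sqrt{4 F F + 3} = \sqrt{4 F^{2} + 3} = \sqrt{3 + 4 F^{2}}$)
$O{\left(J \right)} = 186 - J^{2} + 86 J$ ($O{\left(J \right)} = 4 - \left(\left(J^{2} - 86 J\right) - 182\right) = 4 - \left(-182 + J^{2} - 86 J\right) = 4 + \left(182 - J^{2} + 86 J\right) = 186 - J^{2} + 86 J$)
$- O{\left(N{\left(K{\left(-4 \right)},6 \right)} \right)} = - (186 - \left(\sqrt{3 + 4 \left(-5\right)^{2}}\right)^{2} + 86 \sqrt{3 + 4 \left(-5\right)^{2}}) = - (186 - \left(\sqrt{3 + 4 \cdot 25}\right)^{2} + 86 \sqrt{3 + 4 \cdot 25}) = - (186 - \left(\sqrt{3 + 100}\right)^{2} + 86 \sqrt{3 + 100}) = - (186 - \left(\sqrt{103}\right)^{2} + 86 \sqrt{103}) = - (186 - 103 + 86 \sqrt{103}) = - (83 + 86 \sqrt{103}) = -83 - 86 \sqrt{103}$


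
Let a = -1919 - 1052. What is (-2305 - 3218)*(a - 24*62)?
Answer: 24627057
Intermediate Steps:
a = -2971
(-2305 - 3218)*(a - 24*62) = (-2305 - 3218)*(-2971 - 24*62) = -5523*(-2971 - 1488) = -5523*(-4459) = 24627057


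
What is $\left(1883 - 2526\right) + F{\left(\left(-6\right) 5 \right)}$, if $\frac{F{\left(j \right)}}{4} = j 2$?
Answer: $-883$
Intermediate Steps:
$F{\left(j \right)} = 8 j$ ($F{\left(j \right)} = 4 j 2 = 4 \cdot 2 j = 8 j$)
$\left(1883 - 2526\right) + F{\left(\left(-6\right) 5 \right)} = \left(1883 - 2526\right) + 8 \left(\left(-6\right) 5\right) = -643 + 8 \left(-30\right) = -643 - 240 = -883$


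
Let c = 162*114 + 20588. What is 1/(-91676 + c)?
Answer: -1/52620 ≈ -1.9004e-5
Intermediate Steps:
c = 39056 (c = 18468 + 20588 = 39056)
1/(-91676 + c) = 1/(-91676 + 39056) = 1/(-52620) = -1/52620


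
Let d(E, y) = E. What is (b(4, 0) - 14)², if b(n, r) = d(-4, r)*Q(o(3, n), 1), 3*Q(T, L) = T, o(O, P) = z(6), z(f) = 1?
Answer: 2116/9 ≈ 235.11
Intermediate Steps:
o(O, P) = 1
Q(T, L) = T/3
b(n, r) = -4/3
(b(4, 0) - 14)² = (-4/3 - 14)² = (-46/3)² = 2116/9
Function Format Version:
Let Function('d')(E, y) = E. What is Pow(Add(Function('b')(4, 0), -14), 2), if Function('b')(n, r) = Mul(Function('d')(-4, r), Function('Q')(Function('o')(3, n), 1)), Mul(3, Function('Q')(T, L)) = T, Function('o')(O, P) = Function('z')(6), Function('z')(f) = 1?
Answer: Rational(2116, 9) ≈ 235.11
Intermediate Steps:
Function('o')(O, P) = 1
Function('Q')(T, L) = Mul(Rational(1, 3), T)
Function('b')(n, r) = Rational(-4, 3) (Function('b')(n, r) = Mul(-4, Mul(Rational(1, 3), 1)) = Mul(-4, Rational(1, 3)) = Rational(-4, 3))
Pow(Add(Function('b')(4, 0), -14), 2) = Pow(Add(Rational(-4, 3), -14), 2) = Pow(Rational(-46, 3), 2) = Rational(2116, 9)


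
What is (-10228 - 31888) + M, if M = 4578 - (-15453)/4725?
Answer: -19705733/525 ≈ -37535.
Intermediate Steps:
M = 2405167/525 (M = 4578 - (-15453)/4725 = 4578 - 1*(-1717/525) = 4578 + 1717/525 = 2405167/525 ≈ 4581.3)
(-10228 - 31888) + M = (-10228 - 31888) + 2405167/525 = -42116 + 2405167/525 = -19705733/525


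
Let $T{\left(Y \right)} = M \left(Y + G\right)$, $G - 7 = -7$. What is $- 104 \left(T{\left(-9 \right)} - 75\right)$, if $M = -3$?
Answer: $4992$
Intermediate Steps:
$G = 0$ ($G = 7 - 7 = 0$)
$T{\left(Y \right)} = - 3 Y$ ($T{\left(Y \right)} = - 3 \left(Y + 0\right) = - 3 Y$)
$- 104 \left(T{\left(-9 \right)} - 75\right) = - 104 \left(\left(-3\right) \left(-9\right) - 75\right) = - 104 \left(27 - 75\right) = \left(-104\right) \left(-48\right) = 4992$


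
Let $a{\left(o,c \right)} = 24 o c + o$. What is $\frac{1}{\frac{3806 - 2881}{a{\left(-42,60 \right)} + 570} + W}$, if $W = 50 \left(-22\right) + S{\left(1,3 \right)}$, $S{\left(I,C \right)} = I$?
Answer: $- \frac{59952}{65888173} \approx -0.0009099$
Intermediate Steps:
$a{\left(o,c \right)} = o + 24 c o$ ($a{\left(o,c \right)} = 24 c o + o = o + 24 c o$)
$W = -1099$ ($W = 50 \left(-22\right) + 1 = -1100 + 1 = -1099$)
$\frac{1}{\frac{3806 - 2881}{a{\left(-42,60 \right)} + 570} + W} = \frac{1}{\frac{3806 - 2881}{- 42 \left(1 + 24 \cdot 60\right) + 570} - 1099} = \frac{1}{\frac{925}{- 42 \left(1 + 1440\right) + 570} - 1099} = \frac{1}{\frac{925}{\left(-42\right) 1441 + 570} - 1099} = \frac{1}{\frac{925}{-60522 + 570} - 1099} = \frac{1}{\frac{925}{-59952} - 1099} = \frac{1}{925 \left(- \frac{1}{59952}\right) - 1099} = \frac{1}{- \frac{925}{59952} - 1099} = \frac{1}{- \frac{65888173}{59952}} = - \frac{59952}{65888173}$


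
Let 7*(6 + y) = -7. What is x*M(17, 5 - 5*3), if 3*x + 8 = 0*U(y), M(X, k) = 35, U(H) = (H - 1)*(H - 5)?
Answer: -280/3 ≈ -93.333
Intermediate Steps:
y = -7 (y = -6 + (⅐)*(-7) = -6 - 1 = -7)
U(H) = (-1 + H)*(-5 + H)
x = -8/3 (x = -8/3 + (0*(5 + (-7)² - 6*(-7)))/3 = -8/3 + (0*(5 + 49 + 42))/3 = -8/3 + (0*96)/3 = -8/3 + (⅓)*0 = -8/3 + 0 = -8/3 ≈ -2.6667)
x*M(17, 5 - 5*3) = -8/3*35 = -280/3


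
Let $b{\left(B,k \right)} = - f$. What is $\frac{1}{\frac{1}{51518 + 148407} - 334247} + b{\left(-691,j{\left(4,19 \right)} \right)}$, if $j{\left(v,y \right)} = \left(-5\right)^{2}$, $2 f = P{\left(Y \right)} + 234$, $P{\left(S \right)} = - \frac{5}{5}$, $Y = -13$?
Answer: $- \frac{3892517408323}{33412165737} \approx -116.5$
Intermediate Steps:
$P{\left(S \right)} = -1$ ($P{\left(S \right)} = \left(-5\right) \frac{1}{5} = -1$)
$f = \frac{233}{2}$ ($f = \frac{-1 + 234}{2} = \frac{1}{2} \cdot 233 = \frac{233}{2} \approx 116.5$)
$j{\left(v,y \right)} = 25$
$b{\left(B,k \right)} = - \frac{233}{2}$ ($b{\left(B,k \right)} = \left(-1\right) \frac{233}{2} = - \frac{233}{2}$)
$\frac{1}{\frac{1}{51518 + 148407} - 334247} + b{\left(-691,j{\left(4,19 \right)} \right)} = \frac{1}{\frac{1}{51518 + 148407} - 334247} - \frac{233}{2} = \frac{1}{\frac{1}{199925} - 334247} - \frac{233}{2} = \frac{1}{- \frac{66824331474}{199925}} - \frac{233}{2} = - \frac{199925}{66824331474} - \frac{233}{2} = - \frac{3892517408323}{33412165737}$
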